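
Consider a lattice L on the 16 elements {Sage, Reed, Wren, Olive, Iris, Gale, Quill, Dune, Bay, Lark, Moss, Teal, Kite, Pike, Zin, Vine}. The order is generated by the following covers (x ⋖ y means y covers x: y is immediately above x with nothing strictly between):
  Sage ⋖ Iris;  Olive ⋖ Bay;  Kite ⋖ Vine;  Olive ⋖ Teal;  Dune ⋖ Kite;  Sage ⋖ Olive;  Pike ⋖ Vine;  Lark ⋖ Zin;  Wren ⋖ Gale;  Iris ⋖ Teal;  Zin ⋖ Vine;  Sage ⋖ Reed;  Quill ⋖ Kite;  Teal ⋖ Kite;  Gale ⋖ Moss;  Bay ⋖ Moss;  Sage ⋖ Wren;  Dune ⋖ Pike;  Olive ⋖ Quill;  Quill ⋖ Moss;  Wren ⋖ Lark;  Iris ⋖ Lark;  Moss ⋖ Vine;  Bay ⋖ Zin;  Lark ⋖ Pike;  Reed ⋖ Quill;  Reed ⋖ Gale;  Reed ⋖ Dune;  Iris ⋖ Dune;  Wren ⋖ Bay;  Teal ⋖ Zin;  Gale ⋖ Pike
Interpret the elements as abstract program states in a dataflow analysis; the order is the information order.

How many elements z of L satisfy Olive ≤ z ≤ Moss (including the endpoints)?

The interval [Olive, Moss] = {Bay, Moss, Olive, Quill}, which has 4 elements.

4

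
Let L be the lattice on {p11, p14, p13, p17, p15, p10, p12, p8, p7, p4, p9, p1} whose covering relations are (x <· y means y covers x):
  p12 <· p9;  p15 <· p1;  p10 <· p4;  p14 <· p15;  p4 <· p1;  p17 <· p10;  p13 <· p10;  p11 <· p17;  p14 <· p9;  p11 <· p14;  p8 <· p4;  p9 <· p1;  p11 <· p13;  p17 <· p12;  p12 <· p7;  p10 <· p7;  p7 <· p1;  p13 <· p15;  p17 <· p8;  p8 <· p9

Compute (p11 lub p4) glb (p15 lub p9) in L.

p11 ∨ p4 = p4
p15 ∨ p9 = p1
p4 ∧ p1 = p4

p4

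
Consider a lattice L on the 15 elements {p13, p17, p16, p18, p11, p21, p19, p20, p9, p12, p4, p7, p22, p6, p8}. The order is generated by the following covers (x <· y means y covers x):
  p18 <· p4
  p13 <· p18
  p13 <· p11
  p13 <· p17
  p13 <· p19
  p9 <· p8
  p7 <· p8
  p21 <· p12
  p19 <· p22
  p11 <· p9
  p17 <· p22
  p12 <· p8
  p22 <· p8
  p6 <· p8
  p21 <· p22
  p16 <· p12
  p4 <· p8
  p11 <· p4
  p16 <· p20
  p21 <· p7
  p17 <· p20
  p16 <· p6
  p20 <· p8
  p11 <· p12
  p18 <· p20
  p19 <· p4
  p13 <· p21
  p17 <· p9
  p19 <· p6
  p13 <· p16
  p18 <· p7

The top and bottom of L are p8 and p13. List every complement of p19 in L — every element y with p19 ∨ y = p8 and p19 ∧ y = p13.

p12, p20, p7, p9

Need y with p19 ∨ y = p8 and p19 ∧ y = p13.
Checking each element gives: p12, p20, p7, p9.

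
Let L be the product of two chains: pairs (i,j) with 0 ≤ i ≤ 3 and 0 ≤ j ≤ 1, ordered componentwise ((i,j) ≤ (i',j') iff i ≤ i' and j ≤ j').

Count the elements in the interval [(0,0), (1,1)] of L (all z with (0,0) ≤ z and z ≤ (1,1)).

4

The interval [(0,0), (1,1)] = {(0,0), (0,1), (1,0), (1,1)}, which has 4 elements.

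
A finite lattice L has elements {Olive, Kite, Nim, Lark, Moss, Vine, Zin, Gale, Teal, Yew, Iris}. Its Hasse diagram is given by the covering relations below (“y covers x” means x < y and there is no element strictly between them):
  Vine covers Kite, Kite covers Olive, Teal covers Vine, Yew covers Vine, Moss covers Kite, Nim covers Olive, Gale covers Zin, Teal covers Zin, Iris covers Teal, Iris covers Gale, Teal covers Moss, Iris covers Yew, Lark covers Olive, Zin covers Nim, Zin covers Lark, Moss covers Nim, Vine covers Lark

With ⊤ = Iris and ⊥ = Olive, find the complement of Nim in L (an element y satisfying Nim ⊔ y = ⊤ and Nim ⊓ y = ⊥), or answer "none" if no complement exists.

Need y with Nim ∨ y = Iris and Nim ∧ y = Olive.
Checking each element gives: Yew.

Yew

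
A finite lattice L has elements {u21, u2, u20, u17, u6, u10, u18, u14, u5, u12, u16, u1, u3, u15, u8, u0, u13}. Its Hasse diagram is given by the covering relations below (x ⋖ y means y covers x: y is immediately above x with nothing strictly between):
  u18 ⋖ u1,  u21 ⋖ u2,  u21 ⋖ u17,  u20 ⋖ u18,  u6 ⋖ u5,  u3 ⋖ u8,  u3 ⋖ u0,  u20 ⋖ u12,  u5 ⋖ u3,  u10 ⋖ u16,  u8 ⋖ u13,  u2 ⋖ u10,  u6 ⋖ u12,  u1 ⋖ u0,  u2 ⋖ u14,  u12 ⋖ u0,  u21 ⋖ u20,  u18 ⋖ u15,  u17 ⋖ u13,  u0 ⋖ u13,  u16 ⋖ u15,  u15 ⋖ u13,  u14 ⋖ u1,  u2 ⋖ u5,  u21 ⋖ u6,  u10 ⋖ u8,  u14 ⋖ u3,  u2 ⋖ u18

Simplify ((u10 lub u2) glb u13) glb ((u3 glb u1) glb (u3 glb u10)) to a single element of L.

u10 ∨ u2 = u10
u10 ∧ u13 = u10
u3 ∧ u1 = u14
u3 ∧ u10 = u2
u14 ∧ u2 = u2
u10 ∧ u2 = u2

u2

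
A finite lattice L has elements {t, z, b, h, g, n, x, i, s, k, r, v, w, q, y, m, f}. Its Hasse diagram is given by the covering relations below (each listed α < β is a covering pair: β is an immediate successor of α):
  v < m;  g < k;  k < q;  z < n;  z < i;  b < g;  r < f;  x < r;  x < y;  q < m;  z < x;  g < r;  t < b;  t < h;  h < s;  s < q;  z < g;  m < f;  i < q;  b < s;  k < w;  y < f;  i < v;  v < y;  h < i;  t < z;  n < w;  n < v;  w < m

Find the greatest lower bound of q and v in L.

Common lower bounds of {q, v}: h, i, t, z.
The greatest among these is i.

i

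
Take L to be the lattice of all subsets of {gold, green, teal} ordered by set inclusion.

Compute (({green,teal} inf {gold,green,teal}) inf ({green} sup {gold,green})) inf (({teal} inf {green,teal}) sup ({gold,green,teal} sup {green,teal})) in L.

{green,teal} ∧ {gold,green,teal} = {green,teal}
{green} ∨ {gold,green} = {gold,green}
{green,teal} ∧ {gold,green} = {green}
{teal} ∧ {green,teal} = {teal}
{gold,green,teal} ∨ {green,teal} = {gold,green,teal}
{teal} ∨ {gold,green,teal} = {gold,green,teal}
{green} ∧ {gold,green,teal} = {green}

{green}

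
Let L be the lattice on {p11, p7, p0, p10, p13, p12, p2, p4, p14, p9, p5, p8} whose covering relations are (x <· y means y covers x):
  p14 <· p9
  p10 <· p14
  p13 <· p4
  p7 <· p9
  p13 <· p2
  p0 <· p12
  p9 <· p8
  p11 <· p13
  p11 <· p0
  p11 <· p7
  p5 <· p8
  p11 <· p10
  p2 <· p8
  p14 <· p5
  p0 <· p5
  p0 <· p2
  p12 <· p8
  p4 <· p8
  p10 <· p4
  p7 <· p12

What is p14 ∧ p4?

p10

Common lower bounds of {p14, p4}: p10, p11.
The greatest among these is p10.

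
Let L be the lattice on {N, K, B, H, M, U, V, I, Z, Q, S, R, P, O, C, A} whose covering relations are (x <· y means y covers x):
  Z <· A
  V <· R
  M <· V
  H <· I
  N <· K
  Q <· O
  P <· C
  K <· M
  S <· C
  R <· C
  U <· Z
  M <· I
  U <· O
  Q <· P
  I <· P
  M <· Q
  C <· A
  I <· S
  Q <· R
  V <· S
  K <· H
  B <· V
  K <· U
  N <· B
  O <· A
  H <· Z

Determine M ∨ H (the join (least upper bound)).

Common upper bounds of {M, H}: A, C, I, P, S.
The least among these is I.

I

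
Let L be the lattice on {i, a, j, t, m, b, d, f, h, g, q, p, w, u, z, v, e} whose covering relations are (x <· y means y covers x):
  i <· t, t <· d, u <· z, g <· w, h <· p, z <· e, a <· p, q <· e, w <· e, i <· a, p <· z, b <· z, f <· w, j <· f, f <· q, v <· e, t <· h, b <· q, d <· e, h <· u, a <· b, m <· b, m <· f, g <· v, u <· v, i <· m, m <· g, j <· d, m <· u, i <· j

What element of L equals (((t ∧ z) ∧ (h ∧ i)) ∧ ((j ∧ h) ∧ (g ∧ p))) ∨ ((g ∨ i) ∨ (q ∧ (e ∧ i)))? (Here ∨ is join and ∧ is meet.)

t ∧ z = t
h ∧ i = i
t ∧ i = i
j ∧ h = i
g ∧ p = i
i ∧ i = i
i ∧ i = i
g ∨ i = g
e ∧ i = i
q ∧ i = i
g ∨ i = g
i ∨ g = g

g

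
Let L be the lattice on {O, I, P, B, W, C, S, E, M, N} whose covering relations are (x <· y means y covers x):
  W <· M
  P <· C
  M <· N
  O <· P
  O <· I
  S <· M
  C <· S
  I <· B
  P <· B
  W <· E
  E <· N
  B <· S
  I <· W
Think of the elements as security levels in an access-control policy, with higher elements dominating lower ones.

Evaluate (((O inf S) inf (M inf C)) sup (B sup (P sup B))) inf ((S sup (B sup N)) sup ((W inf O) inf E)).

O ∧ S = O
M ∧ C = C
O ∧ C = O
P ∨ B = B
B ∨ B = B
O ∨ B = B
B ∨ N = N
S ∨ N = N
W ∧ O = O
O ∧ E = O
N ∨ O = N
B ∧ N = B

B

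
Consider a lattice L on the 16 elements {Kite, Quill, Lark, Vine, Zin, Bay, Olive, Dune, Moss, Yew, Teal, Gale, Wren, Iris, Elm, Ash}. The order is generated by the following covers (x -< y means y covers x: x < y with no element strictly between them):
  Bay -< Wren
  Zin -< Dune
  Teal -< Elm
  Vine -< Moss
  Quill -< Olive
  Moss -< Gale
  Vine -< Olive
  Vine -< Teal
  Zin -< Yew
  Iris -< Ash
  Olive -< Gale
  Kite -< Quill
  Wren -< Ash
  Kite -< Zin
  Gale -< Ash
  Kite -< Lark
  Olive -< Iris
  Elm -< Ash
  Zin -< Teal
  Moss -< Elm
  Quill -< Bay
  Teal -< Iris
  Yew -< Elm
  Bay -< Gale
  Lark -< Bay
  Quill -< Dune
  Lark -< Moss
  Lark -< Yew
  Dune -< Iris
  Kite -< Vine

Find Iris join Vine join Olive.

Iris

Common upper bounds of {Iris, Vine, Olive}: Ash, Iris.
The least among these is Iris.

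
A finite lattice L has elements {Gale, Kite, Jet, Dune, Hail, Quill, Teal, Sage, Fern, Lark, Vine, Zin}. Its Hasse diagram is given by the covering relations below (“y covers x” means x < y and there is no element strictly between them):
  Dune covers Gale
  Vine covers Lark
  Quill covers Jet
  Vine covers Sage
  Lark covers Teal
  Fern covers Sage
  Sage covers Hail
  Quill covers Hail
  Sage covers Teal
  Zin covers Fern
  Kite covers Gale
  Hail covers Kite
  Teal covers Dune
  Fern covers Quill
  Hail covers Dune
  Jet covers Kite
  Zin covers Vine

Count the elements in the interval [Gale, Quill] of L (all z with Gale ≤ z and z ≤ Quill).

The interval [Gale, Quill] = {Dune, Gale, Hail, Jet, Kite, Quill}, which has 6 elements.

6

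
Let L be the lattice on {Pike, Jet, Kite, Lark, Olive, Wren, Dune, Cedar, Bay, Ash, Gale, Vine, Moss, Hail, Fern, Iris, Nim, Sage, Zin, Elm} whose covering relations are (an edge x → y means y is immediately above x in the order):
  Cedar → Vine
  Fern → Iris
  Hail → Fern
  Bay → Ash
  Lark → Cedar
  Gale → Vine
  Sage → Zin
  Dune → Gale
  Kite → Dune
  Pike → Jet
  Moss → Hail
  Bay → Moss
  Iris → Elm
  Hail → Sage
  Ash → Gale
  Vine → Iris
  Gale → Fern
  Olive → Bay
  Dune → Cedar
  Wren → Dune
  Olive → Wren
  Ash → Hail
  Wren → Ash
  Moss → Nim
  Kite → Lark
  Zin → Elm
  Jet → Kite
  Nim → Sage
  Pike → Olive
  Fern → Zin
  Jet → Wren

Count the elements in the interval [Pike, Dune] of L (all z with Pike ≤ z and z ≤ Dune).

6

The interval [Pike, Dune] = {Dune, Jet, Kite, Olive, Pike, Wren}, which has 6 elements.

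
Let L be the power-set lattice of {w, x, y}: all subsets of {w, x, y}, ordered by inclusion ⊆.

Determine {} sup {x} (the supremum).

Under ⊆, join is union: {} ∪ {x} = {x}.

{x}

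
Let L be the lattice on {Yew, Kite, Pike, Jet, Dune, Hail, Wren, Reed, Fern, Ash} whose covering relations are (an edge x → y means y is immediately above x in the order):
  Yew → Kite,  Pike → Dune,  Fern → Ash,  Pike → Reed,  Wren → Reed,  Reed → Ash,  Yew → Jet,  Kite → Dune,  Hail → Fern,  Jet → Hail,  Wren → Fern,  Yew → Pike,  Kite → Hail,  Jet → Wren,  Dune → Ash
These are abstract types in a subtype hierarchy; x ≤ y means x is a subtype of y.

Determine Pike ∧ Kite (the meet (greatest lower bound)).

Yew

Common lower bounds of {Pike, Kite}: Yew.
The greatest among these is Yew.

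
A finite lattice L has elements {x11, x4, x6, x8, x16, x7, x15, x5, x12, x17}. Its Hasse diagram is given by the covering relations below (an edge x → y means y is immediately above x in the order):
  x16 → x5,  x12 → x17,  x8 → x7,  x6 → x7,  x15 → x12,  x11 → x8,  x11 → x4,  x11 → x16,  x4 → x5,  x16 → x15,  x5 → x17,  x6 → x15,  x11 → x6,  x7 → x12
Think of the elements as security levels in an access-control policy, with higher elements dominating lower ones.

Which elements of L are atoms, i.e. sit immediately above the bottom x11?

The atoms are exactly the elements that cover x11: x16, x4, x6, x8.

x16, x4, x6, x8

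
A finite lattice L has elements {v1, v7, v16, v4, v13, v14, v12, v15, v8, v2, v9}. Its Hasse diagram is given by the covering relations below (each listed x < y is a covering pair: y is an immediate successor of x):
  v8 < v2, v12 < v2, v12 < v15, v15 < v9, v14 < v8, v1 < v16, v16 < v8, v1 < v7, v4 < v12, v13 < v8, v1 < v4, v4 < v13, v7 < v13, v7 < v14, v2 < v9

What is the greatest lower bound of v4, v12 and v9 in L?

Common lower bounds of {v4, v12, v9}: v1, v4.
The greatest among these is v4.

v4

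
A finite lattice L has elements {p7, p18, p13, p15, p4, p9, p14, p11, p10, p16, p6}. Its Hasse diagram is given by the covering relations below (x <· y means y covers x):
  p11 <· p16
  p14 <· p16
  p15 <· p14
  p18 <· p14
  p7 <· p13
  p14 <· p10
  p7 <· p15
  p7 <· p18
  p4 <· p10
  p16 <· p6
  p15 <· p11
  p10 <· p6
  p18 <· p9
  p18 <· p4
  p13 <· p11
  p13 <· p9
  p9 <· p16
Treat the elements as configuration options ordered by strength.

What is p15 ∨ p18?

p14

Common upper bounds of {p15, p18}: p10, p14, p16, p6.
The least among these is p14.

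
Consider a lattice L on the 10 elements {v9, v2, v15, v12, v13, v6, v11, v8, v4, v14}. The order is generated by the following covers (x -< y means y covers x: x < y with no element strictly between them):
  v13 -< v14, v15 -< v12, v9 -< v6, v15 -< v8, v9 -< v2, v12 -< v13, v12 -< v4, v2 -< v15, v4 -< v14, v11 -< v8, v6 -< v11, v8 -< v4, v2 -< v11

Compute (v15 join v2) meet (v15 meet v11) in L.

v15 ∨ v2 = v15
v15 ∧ v11 = v2
v15 ∧ v2 = v2

v2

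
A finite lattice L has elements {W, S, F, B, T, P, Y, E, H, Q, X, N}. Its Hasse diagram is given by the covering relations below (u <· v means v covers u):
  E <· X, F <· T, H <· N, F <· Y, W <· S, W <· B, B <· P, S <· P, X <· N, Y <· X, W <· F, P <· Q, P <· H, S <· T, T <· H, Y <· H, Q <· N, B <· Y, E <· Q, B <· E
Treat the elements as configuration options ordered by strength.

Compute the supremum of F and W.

F

Common upper bounds of {F, W}: F, H, N, T, X, Y.
The least among these is F.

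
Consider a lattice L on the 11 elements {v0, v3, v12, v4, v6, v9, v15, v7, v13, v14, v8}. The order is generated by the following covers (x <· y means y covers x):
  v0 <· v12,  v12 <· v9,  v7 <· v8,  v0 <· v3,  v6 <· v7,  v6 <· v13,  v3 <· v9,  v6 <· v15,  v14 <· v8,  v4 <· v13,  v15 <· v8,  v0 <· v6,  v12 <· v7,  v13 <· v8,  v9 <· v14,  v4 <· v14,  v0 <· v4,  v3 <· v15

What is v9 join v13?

v8

Common upper bounds of {v9, v13}: v8.
The least among these is v8.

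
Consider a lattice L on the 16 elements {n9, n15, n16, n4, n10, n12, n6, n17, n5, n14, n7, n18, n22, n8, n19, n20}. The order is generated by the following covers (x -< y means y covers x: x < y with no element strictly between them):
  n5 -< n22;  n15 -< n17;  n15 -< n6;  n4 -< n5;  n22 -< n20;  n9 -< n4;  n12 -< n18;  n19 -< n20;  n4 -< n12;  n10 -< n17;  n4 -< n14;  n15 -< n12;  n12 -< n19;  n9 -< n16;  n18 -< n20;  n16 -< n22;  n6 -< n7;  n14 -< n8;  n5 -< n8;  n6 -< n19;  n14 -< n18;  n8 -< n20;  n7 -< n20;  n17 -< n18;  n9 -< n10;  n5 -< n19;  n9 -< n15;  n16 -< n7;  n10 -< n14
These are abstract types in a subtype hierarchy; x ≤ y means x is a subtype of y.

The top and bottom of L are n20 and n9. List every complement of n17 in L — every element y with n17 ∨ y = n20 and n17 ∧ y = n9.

Need y with n17 ∨ y = n20 and n17 ∧ y = n9.
Checking each element gives: n16, n22, n5.

n16, n22, n5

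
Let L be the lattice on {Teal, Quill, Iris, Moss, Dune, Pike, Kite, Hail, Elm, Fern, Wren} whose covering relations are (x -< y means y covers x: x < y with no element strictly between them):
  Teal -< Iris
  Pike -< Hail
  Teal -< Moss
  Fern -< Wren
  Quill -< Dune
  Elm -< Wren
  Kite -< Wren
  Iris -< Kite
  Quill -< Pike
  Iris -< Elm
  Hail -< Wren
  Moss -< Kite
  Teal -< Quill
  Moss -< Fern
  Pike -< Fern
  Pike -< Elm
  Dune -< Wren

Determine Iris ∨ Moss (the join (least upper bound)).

Kite

Common upper bounds of {Iris, Moss}: Kite, Wren.
The least among these is Kite.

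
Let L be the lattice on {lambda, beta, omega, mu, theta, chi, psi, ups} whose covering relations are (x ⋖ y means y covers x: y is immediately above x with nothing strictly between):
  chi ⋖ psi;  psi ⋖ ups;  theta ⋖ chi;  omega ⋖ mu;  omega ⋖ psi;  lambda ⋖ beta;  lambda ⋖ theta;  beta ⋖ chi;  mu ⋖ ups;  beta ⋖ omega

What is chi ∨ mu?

ups

Common upper bounds of {chi, mu}: ups.
The least among these is ups.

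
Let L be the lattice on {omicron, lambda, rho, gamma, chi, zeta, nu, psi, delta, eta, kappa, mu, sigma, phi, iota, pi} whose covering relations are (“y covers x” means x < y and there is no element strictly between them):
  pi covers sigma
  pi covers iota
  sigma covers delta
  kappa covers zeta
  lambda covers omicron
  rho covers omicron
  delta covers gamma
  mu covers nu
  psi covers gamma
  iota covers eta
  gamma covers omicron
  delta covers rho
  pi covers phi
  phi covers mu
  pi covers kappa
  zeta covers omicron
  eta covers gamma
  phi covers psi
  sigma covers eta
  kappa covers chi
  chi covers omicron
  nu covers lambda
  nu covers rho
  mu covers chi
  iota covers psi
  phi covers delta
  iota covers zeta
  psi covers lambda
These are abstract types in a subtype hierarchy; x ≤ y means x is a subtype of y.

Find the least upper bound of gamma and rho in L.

delta

Common upper bounds of {gamma, rho}: delta, phi, pi, sigma.
The least among these is delta.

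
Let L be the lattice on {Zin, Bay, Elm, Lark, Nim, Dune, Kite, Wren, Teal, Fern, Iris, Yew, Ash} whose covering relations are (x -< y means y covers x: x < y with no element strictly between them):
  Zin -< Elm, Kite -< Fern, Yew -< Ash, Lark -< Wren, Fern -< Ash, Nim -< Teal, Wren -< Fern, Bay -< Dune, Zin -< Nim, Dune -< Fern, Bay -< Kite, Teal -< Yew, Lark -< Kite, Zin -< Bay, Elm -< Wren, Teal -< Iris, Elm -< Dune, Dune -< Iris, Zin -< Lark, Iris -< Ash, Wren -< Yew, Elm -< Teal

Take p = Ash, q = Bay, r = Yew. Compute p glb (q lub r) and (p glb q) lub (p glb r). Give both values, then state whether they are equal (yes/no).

Ash; Ash; yes

q lub r = Ash, so p glb (q lub r) = Ash glb Ash = Ash.
p glb q = Bay and p glb r = Yew, so (p glb q) lub (p glb r) = Bay lub Yew = Ash.
Equal: yes.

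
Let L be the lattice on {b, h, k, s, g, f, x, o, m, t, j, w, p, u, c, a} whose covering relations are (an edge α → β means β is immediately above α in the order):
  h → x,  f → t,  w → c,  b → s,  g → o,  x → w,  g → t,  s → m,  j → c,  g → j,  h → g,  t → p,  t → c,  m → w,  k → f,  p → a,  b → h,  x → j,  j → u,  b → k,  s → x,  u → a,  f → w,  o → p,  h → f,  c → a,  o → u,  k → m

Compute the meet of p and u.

o

Common lower bounds of {p, u}: b, g, h, o.
The greatest among these is o.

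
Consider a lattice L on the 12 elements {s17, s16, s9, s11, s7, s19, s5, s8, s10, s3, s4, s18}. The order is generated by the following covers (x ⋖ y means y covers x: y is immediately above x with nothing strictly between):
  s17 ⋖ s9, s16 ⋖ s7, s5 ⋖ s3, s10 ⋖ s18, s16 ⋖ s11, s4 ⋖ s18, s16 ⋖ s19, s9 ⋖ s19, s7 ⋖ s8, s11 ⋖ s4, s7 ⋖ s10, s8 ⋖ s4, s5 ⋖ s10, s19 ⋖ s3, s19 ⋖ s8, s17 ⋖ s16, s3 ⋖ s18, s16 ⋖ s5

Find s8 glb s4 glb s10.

s7

Common lower bounds of {s8, s4, s10}: s16, s17, s7.
The greatest among these is s7.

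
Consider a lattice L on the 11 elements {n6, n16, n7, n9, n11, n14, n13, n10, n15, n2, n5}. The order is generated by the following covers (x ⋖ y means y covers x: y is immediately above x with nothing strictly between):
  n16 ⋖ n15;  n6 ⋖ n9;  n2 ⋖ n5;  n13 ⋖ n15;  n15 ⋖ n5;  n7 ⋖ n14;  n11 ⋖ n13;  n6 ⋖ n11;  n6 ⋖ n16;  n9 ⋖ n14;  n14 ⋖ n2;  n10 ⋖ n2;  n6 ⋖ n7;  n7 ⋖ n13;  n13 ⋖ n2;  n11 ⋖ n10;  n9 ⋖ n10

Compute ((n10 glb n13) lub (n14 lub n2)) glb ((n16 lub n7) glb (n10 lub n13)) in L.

n13

n10 ∧ n13 = n11
n14 ∨ n2 = n2
n11 ∨ n2 = n2
n16 ∨ n7 = n15
n10 ∨ n13 = n2
n15 ∧ n2 = n13
n2 ∧ n13 = n13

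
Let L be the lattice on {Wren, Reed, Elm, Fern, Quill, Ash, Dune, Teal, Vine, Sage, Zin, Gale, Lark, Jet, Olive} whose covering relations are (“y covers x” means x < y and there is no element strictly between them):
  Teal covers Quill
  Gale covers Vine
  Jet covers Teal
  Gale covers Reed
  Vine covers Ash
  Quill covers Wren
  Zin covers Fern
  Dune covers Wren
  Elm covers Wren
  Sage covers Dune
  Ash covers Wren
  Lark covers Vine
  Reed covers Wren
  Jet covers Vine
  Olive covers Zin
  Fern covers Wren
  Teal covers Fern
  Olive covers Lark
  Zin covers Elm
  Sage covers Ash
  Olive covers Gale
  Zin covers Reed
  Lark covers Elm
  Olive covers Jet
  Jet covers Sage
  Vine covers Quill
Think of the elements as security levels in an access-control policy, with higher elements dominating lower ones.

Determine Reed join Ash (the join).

Common upper bounds of {Reed, Ash}: Gale, Olive.
The least among these is Gale.

Gale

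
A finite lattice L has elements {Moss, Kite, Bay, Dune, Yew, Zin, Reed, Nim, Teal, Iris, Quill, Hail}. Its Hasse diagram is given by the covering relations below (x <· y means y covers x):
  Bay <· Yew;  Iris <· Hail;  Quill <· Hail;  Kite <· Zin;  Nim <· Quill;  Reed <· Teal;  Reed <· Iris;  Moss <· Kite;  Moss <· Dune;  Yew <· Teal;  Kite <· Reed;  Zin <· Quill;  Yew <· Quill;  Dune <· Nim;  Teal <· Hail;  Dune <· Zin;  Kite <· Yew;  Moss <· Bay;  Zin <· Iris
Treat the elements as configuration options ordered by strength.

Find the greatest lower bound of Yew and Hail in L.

Common lower bounds of {Yew, Hail}: Bay, Kite, Moss, Yew.
The greatest among these is Yew.

Yew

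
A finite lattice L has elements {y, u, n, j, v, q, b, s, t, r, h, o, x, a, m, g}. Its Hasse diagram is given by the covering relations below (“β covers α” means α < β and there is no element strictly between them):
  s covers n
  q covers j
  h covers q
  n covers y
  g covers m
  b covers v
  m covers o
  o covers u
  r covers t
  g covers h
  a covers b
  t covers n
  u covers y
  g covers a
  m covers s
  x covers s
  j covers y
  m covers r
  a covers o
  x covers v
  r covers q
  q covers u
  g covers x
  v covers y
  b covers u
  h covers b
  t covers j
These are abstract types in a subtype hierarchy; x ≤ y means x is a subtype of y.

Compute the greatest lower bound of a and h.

b

Common lower bounds of {a, h}: b, u, v, y.
The greatest among these is b.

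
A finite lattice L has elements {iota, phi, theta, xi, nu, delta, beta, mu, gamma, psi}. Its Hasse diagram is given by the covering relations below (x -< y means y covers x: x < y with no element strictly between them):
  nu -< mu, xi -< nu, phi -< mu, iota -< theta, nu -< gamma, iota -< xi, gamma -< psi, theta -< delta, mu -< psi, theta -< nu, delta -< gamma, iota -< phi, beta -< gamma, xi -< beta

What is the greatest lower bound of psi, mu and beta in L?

Common lower bounds of {psi, mu, beta}: iota, xi.
The greatest among these is xi.

xi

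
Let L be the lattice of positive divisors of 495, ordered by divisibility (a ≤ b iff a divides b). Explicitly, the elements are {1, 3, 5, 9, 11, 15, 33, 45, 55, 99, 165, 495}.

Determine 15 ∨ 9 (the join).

45

Common upper bounds of {15, 9}: 45, 495.
The least among these is 45.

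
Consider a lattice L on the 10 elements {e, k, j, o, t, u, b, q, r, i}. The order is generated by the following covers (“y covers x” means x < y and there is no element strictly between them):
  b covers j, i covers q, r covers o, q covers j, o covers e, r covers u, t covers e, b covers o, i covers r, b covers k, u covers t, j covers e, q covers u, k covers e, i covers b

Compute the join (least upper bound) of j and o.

Common upper bounds of {j, o}: b, i.
The least among these is b.

b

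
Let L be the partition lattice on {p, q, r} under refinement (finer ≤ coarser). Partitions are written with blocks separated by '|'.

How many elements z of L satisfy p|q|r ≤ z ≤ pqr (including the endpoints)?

The interval [p|q|r, pqr] = {pqr, pq|r, pr|q, p|qr, p|q|r}, which has 5 elements.

5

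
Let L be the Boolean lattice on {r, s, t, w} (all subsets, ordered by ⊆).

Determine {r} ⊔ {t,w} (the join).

Under ⊆, join is union: {r} ∪ {t,w} = {r,t,w}.

{r,t,w}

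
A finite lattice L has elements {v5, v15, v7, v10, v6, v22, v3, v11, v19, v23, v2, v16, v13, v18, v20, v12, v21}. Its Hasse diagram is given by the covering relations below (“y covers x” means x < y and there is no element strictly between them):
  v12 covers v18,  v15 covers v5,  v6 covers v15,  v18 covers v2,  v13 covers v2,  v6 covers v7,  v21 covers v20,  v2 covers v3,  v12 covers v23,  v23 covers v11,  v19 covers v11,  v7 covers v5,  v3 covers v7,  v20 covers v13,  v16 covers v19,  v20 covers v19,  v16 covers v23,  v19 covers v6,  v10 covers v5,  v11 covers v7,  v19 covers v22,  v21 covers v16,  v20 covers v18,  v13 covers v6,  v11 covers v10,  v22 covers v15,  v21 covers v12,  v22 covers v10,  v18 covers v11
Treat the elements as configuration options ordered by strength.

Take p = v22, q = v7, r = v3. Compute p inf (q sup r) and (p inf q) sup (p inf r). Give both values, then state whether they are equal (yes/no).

v5; v5; yes

q sup r = v3, so p inf (q sup r) = v22 inf v3 = v5.
p inf q = v5 and p inf r = v5, so (p inf q) sup (p inf r) = v5 sup v5 = v5.
Equal: yes.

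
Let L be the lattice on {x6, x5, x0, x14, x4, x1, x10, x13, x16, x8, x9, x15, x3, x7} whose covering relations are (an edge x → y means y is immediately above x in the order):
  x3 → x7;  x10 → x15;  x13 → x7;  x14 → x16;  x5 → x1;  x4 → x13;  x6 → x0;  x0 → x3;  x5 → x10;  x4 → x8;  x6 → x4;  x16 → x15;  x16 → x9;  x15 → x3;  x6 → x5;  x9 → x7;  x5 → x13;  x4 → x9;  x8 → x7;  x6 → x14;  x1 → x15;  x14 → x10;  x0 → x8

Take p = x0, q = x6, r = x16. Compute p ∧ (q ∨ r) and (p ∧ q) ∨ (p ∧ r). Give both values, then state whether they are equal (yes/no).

q ∨ r = x16, so p ∧ (q ∨ r) = x0 ∧ x16 = x6.
p ∧ q = x6 and p ∧ r = x6, so (p ∧ q) ∨ (p ∧ r) = x6 ∨ x6 = x6.
Equal: yes.

x6; x6; yes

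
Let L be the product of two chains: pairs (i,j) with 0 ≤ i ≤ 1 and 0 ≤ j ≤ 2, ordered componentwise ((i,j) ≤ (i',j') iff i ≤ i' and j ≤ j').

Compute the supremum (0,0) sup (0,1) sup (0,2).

(0,2)

In a product of chains, the join is componentwise max, giving (0,2).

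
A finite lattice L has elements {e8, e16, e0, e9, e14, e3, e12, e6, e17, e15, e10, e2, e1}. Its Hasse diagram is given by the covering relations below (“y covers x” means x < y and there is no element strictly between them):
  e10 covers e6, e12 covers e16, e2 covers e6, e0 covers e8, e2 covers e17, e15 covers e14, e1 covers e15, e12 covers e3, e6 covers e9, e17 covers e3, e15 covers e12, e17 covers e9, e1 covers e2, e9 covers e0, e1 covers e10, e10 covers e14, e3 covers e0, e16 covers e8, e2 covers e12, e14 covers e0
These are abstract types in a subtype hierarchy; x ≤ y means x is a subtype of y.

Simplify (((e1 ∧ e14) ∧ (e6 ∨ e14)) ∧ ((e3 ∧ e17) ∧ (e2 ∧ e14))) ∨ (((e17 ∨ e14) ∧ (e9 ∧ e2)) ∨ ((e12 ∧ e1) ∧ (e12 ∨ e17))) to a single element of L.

e1 ∧ e14 = e14
e6 ∨ e14 = e10
e14 ∧ e10 = e14
e3 ∧ e17 = e3
e2 ∧ e14 = e0
e3 ∧ e0 = e0
e14 ∧ e0 = e0
e17 ∨ e14 = e1
e9 ∧ e2 = e9
e1 ∧ e9 = e9
e12 ∧ e1 = e12
e12 ∨ e17 = e2
e12 ∧ e2 = e12
e9 ∨ e12 = e2
e0 ∨ e2 = e2

e2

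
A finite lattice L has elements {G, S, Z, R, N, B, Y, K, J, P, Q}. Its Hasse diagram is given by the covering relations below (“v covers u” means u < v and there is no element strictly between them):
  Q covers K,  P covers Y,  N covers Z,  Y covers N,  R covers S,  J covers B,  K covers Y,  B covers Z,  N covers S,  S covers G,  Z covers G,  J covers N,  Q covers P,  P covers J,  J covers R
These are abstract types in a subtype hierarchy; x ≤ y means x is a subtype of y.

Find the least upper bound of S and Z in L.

Common upper bounds of {S, Z}: J, K, N, P, Q, Y.
The least among these is N.

N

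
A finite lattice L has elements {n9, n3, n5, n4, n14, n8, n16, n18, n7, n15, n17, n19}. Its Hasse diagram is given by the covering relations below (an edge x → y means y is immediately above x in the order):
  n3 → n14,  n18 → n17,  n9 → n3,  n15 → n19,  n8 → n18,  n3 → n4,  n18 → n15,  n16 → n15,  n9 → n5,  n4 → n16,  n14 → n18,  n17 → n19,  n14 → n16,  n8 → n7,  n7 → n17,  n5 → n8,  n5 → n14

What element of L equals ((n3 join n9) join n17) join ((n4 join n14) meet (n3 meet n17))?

n3 ∨ n9 = n3
n3 ∨ n17 = n17
n4 ∨ n14 = n16
n3 ∧ n17 = n3
n16 ∧ n3 = n3
n17 ∨ n3 = n17

n17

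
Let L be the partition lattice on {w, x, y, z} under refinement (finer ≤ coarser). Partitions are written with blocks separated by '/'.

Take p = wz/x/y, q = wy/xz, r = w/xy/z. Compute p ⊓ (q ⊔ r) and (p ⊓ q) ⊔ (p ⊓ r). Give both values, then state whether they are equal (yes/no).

wz/x/y; w/x/y/z; no

q ⊔ r = wxyz, so p ⊓ (q ⊔ r) = wz/x/y ⊓ wxyz = wz/x/y.
p ⊓ q = w/x/y/z and p ⊓ r = w/x/y/z, so (p ⊓ q) ⊔ (p ⊓ r) = w/x/y/z ⊔ w/x/y/z = w/x/y/z.
Equal: no.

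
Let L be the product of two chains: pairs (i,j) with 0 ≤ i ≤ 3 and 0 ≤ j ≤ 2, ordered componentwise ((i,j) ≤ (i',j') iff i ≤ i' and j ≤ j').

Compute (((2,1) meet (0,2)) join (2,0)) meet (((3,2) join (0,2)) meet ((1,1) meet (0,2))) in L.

(2,1) ∧ (0,2) = (0,1)
(0,1) ∨ (2,0) = (2,1)
(3,2) ∨ (0,2) = (3,2)
(1,1) ∧ (0,2) = (0,1)
(3,2) ∧ (0,1) = (0,1)
(2,1) ∧ (0,1) = (0,1)

(0,1)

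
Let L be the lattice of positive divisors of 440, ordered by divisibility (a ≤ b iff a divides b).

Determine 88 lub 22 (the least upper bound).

Common upper bounds of {88, 22}: 440, 88.
The least among these is 88.

88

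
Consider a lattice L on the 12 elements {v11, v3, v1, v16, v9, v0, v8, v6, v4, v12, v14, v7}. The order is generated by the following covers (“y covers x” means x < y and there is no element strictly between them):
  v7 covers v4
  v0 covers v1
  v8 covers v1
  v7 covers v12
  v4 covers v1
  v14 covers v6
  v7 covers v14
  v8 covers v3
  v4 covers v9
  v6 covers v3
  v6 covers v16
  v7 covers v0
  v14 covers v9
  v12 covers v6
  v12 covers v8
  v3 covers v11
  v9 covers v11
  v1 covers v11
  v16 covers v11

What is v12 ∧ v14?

Common lower bounds of {v12, v14}: v11, v16, v3, v6.
The greatest among these is v6.

v6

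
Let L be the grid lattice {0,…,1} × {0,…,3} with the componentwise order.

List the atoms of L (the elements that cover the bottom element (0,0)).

The atoms are exactly the elements that cover (0,0): (0,1), (1,0).

(0,1), (1,0)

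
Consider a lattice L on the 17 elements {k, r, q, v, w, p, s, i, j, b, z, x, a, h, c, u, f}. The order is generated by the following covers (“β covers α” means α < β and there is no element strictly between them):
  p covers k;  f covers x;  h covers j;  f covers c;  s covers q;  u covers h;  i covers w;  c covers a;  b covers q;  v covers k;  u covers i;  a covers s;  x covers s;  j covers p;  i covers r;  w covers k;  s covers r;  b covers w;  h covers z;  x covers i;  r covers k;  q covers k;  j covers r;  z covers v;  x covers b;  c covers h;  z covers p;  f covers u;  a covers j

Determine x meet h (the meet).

r

Common lower bounds of {x, h}: k, r.
The greatest among these is r.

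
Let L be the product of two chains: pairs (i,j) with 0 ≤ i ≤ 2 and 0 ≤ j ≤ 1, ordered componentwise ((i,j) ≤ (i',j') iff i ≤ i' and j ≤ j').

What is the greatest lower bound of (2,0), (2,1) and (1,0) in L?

Common lower bounds of {(2,0), (2,1), (1,0)}: (0,0), (1,0).
The greatest among these is (1,0).

(1,0)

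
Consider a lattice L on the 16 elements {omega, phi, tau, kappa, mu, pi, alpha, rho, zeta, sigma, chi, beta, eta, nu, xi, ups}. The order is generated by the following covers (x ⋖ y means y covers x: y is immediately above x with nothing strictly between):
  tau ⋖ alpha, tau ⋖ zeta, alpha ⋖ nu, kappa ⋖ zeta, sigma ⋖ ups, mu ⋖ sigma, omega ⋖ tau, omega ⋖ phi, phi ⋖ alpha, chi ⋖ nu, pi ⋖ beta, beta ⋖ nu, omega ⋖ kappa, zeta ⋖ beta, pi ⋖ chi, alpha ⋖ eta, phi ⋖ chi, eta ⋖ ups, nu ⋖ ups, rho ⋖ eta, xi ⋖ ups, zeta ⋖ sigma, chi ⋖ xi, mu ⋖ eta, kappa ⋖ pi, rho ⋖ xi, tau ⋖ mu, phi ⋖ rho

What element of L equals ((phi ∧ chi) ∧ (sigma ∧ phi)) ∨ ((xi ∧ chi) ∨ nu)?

nu

phi ∧ chi = phi
sigma ∧ phi = omega
phi ∧ omega = omega
xi ∧ chi = chi
chi ∨ nu = nu
omega ∨ nu = nu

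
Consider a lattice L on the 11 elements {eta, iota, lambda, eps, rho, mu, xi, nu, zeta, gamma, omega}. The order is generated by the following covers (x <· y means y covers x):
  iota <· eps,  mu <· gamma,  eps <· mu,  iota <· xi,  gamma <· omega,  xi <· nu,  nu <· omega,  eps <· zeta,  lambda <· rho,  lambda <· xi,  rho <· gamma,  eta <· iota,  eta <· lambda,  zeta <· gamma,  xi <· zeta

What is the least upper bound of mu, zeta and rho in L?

gamma

Common upper bounds of {mu, zeta, rho}: gamma, omega.
The least among these is gamma.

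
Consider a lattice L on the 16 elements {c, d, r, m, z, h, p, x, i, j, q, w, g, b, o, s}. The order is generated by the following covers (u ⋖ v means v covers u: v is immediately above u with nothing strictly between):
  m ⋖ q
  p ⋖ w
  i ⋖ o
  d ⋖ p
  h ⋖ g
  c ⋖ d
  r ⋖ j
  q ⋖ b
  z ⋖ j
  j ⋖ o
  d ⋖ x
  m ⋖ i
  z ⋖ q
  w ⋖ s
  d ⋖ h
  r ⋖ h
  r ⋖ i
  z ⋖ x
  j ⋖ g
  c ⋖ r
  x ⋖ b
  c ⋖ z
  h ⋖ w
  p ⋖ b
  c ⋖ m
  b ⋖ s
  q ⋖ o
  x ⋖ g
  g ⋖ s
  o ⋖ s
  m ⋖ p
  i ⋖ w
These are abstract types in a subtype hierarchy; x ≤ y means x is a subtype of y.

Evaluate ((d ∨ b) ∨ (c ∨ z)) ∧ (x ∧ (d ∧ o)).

d ∨ b = b
c ∨ z = z
b ∨ z = b
d ∧ o = c
x ∧ c = c
b ∧ c = c

c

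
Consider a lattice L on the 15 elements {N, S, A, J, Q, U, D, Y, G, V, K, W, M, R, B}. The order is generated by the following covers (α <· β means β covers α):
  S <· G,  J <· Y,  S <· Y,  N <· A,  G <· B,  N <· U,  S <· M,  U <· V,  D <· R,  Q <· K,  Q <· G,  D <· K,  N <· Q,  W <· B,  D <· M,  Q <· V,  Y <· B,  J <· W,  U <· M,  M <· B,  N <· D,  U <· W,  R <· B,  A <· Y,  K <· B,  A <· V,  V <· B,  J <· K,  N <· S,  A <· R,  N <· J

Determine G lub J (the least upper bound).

B

Common upper bounds of {G, J}: B.
The least among these is B.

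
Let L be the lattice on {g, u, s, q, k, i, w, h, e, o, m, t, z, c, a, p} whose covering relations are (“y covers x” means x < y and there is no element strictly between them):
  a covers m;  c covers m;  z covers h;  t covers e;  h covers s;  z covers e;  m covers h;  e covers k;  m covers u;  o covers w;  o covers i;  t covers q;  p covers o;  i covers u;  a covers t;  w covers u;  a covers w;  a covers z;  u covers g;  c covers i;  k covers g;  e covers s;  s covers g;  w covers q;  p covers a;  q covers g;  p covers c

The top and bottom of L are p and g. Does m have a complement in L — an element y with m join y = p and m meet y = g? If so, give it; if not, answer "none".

For every candidate y, either m ∨ y ≠ p or m ∧ y ≠ g; no complement exists.

none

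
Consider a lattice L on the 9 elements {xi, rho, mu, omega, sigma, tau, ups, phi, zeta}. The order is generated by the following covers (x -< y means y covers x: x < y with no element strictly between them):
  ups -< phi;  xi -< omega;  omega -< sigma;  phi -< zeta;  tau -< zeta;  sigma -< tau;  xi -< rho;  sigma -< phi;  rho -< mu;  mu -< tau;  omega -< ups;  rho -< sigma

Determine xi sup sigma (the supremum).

sigma

Common upper bounds of {xi, sigma}: phi, sigma, tau, zeta.
The least among these is sigma.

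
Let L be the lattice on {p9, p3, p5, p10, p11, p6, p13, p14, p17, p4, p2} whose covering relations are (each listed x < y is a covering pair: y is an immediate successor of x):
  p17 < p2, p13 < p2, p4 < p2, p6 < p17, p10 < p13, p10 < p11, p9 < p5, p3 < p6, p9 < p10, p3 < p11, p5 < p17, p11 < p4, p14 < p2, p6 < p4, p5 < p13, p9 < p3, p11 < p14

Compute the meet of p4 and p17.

p6

Common lower bounds of {p4, p17}: p3, p6, p9.
The greatest among these is p6.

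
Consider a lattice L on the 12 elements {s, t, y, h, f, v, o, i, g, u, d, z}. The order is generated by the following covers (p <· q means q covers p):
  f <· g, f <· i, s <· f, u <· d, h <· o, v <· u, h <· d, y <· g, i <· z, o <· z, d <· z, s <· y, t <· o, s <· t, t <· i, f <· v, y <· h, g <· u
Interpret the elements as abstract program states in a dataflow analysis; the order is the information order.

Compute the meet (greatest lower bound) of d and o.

h

Common lower bounds of {d, o}: h, s, y.
The greatest among these is h.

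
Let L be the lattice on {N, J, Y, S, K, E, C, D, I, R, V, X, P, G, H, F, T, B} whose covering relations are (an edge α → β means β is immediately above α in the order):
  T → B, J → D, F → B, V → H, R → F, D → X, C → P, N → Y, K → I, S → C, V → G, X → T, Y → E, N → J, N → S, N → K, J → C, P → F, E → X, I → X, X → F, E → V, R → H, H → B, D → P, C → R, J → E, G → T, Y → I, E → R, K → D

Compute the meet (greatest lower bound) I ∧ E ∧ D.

N

Common lower bounds of {I, E, D}: N.
The greatest among these is N.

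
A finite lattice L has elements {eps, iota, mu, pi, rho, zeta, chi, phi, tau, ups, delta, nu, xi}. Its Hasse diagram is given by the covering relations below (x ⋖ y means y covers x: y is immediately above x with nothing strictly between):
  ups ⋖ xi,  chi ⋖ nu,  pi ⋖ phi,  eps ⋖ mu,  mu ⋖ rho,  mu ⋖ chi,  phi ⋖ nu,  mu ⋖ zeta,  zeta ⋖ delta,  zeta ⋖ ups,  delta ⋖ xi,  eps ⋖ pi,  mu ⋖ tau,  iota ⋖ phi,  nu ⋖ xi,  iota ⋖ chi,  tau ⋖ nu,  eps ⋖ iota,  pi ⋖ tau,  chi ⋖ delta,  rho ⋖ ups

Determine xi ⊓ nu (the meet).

nu

Common lower bounds of {xi, nu}: chi, eps, iota, mu, nu, phi, pi, tau.
The greatest among these is nu.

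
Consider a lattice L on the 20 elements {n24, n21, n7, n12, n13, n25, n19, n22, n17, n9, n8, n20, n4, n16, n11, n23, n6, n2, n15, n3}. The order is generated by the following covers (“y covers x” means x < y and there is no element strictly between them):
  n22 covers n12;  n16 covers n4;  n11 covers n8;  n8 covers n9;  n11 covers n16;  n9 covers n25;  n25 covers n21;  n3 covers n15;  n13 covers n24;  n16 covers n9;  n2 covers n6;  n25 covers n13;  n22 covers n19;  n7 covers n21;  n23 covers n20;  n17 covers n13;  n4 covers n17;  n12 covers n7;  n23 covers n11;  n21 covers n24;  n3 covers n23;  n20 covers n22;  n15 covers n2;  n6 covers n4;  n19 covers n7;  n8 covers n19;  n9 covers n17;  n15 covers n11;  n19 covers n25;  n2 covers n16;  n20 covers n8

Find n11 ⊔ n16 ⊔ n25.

n11

Common upper bounds of {n11, n16, n25}: n11, n15, n23, n3.
The least among these is n11.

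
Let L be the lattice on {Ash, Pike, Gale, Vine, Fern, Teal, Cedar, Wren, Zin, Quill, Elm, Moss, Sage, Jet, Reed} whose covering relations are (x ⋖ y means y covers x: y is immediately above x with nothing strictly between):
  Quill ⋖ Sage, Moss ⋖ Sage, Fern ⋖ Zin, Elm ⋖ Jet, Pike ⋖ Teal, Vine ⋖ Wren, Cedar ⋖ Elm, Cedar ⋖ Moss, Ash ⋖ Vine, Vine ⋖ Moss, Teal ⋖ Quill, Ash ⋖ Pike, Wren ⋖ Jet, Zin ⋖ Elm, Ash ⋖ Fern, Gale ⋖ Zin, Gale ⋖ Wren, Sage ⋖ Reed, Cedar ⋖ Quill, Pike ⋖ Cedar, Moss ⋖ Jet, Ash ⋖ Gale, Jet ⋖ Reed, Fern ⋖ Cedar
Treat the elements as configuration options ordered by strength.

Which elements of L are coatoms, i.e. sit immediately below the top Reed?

Jet, Sage

The coatoms are exactly the elements covered by Reed: Jet, Sage.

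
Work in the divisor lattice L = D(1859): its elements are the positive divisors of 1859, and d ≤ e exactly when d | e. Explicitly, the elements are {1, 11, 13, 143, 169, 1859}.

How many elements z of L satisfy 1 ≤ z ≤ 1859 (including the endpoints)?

6

The interval [1, 1859] = {1, 11, 13, 143, 169, 1859}, which has 6 elements.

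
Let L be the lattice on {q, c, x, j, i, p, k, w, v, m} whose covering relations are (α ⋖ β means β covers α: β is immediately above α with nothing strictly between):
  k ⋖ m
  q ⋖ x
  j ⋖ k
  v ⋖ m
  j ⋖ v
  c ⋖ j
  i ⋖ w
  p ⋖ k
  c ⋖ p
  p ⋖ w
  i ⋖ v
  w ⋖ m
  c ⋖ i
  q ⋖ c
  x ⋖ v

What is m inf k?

k

Common lower bounds of {m, k}: c, j, k, p, q.
The greatest among these is k.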